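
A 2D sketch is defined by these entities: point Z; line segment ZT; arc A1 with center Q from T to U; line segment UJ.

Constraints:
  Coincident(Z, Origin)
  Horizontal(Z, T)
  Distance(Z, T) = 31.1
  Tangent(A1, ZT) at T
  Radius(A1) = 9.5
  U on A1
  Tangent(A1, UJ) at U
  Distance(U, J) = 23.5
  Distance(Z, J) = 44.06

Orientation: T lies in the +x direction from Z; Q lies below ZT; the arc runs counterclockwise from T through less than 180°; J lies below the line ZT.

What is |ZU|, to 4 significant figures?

24.80

Z is at the origin; ZT is horizontal with |ZT| = 31.1 and T on the +x side, so T = (31.10, 0.000). A1 meets ZT tangentially, so QT is at right angles to ZT, so Q = T + (0, -9.5) = (31.10, -9.500). Since QU ⟂ UJ (tangency), |QJ| = √(9.5² + 23.5²) = 25.35 regardless of where U sits on A1. So J lies on both circle(Z, 44.06) and circle(Q, 25.35); the below-ZT intersection is J = (27.32, -34.56). U is the foot of the tangent from J: U = (21.86, -11.71).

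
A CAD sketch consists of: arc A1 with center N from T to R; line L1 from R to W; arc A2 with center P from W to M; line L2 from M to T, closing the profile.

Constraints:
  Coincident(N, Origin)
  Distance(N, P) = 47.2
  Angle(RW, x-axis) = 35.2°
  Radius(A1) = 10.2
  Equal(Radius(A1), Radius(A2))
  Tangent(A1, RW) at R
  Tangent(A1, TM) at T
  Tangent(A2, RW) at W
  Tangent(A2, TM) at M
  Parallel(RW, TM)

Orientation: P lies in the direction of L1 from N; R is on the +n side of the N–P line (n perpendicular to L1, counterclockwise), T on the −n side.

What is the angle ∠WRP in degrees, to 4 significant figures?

12.19°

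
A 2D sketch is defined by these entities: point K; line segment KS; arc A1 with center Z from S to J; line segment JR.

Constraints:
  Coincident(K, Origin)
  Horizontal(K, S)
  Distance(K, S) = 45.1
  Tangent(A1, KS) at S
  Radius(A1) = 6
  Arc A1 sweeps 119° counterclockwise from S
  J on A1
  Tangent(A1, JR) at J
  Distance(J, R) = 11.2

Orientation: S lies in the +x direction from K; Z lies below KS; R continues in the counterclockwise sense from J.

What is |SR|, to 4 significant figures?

18.71

K is at the origin; KS is horizontal with |KS| = 45.1 and S on the +x side, so S = (45.10, 0.000). The tangent condition forces ZS to be normal to KS, so Z = S + (0, -6) = (45.10, -6.000). On A1, S sits at bearing 90° from Z; a 119° counterclockwise sweep puts J at bearing 209°, so J = Z + 6.0·(cos 209°, sin 209°) = (39.85, -8.909). Tangency of A1 to JR means the radius ZJ is perpendicular to JR, so JR runs along (−sin 209°, cos 209°); with |JR| = 11.2, R = (45.28, -18.70). Then |SR| = |R − S| = 18.71.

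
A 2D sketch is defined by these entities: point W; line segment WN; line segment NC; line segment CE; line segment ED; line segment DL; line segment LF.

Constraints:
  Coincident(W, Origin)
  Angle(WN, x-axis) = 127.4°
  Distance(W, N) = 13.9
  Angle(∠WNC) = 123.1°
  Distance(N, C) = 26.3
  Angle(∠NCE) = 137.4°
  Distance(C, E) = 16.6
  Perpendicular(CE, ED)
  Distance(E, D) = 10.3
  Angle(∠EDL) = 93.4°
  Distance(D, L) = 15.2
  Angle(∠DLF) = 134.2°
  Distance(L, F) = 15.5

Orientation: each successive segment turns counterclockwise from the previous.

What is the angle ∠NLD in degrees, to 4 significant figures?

165.8°

W is at the origin; WN runs at 127.4° with length 13.9, so N = (-8.443, 11.04). ∠WNC = 123.1° gives NC at -175.7° from the x-axis; with |NC| = 26.3, C = (-34.67, 9.070). ∠NCE = 137.4° gives CE at -133.1° from the x-axis; with |CE| = 16.6, E = (-46.01, -3.050). The perpendicularity gives ED at right angles to CE, so ED runs at -43.10°; with |ED| = 10.3, D = (-38.49, -10.09). ∠EDL = 93.4° gives DL at 43.50° from the x-axis; with |DL| = 15.2, L = (-27.46, 0.3750). Then cos ∠NLD = LN·LD / (|LN||LD|), giving 165.8°.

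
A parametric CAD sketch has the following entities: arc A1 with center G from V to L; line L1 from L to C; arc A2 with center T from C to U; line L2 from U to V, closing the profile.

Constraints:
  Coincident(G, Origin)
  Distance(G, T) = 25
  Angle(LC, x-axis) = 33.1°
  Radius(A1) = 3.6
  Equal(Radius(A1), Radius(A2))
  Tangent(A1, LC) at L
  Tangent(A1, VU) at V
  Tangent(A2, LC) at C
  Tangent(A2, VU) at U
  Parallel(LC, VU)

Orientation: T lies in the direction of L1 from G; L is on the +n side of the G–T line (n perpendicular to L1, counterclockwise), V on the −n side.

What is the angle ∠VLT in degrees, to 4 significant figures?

81.81°

The slot axis is L1's direction at 33.1°, so u = (cos 33.1°, sin 33.1°) = (0.8377, 0.5461) and n = (−sin 33.1°, cos 33.1°) = (-0.5461, 0.8377). G is at the origin and T lies 25.0 along u from G, so T = 25.0·u = (20.94, 13.65). Tangency of A1 to both parallel lines with radius 3.6 puts L and V at G ± 3.6·n: L = (-1.966, 3.016), V = (1.966, -3.016). Then cos ∠VLT = LV·LT / (|LV||LT|), giving 81.81°.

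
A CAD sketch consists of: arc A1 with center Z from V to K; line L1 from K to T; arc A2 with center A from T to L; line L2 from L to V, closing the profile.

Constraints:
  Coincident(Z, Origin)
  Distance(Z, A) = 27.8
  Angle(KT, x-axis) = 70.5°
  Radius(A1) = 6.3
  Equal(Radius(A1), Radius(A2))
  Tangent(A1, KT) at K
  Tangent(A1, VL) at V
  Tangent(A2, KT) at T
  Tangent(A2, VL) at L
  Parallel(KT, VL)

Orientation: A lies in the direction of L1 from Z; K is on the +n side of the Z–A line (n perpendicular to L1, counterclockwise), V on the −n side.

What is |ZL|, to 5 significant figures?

28.505

The slot axis is L1's direction at 70.5°, so u = (cos 70.5°, sin 70.5°) = (0.33381, 0.94264) and n = (−sin 70.5°, cos 70.5°) = (-0.94264, 0.33381). Z is at the origin and A lies 27.8 along u from Z, so A = 27.8·u = (9.2798, 26.205). Tangency of A1 to both parallel lines with radius 6.3 puts K and V at Z ± 6.3·n: K = (-5.9386, 2.1030), V = (5.9386, -2.1030). Equal radii place T and L the same way about A: T = A + 6.3·n = (3.3412, 28.308), L = A − 6.3·n = (15.218, 24.102). Then |ZL| = |L − Z| = 28.505.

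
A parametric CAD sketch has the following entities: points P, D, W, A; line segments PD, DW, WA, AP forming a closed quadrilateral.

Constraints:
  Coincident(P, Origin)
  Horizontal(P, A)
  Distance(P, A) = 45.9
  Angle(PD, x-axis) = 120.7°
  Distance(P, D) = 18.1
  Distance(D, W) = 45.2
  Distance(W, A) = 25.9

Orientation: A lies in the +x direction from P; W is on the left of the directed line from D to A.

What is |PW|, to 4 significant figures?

42.41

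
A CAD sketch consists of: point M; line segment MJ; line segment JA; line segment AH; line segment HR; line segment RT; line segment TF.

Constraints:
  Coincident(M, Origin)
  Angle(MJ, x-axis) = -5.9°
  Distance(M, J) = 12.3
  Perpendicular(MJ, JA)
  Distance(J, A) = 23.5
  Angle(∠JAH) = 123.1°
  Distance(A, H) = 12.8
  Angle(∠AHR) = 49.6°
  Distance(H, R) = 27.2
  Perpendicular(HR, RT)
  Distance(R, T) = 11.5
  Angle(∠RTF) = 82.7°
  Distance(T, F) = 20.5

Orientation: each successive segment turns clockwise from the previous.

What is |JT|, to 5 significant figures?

6.4699

M is at the origin; MJ runs at -5.9° with length 12.3, so J = (12.235, -1.2643). The perpendicularity gives JA at right angles to MJ, so JA runs at -95.900°; with |JA| = 23.5, A = (9.8192, -24.640). ∠JAH = 123.1° gives AH at -152.80° from the x-axis; with |AH| = 12.8, H = (-1.5653, -30.491). ∠AHR = 49.6° gives HR at 76.800° from the x-axis; with |HR| = 27.2, R = (4.6458, -4.0094). The perpendicularity gives RT at right angles to HR, so RT runs at -13.200°; with |RT| = 11.5, T = (15.842, -6.6354). Then |JT| = |T − J| = 6.4699.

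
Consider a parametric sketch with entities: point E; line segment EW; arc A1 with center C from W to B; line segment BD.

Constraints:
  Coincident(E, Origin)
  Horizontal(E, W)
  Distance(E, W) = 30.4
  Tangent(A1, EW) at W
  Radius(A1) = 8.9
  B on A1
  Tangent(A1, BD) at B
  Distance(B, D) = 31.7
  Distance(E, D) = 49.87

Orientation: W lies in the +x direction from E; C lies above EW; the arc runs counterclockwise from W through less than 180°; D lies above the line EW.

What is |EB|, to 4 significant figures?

40.55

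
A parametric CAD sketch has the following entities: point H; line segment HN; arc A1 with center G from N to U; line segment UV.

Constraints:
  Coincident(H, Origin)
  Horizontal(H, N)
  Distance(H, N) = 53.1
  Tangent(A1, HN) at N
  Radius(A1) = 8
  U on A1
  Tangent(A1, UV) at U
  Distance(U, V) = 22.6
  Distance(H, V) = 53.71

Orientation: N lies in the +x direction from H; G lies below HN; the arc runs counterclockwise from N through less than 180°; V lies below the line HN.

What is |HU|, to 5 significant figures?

45.762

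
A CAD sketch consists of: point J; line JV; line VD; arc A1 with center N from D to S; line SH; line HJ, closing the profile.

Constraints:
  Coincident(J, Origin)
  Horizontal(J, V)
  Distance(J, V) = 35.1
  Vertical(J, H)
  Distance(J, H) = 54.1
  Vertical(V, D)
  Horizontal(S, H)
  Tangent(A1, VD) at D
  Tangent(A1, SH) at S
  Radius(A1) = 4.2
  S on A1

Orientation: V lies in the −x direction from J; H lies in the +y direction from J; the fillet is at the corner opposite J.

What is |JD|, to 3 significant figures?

61.0

The virtual corner opposite J is at (-35.1, 54.1). The tangent condition forces ND to be normal to VD and tangency of A1 to SH means the radius NS is perpendicular to SH, with radius 4.2, so the center N sits 4.2 in from both sides at N = (-30.9, 49.9). That places the tangent points at D = (-35.1, 49.9) on VD and S = (-30.9, 54.1) on SH. Then |JD| = |D − J| = 61.0.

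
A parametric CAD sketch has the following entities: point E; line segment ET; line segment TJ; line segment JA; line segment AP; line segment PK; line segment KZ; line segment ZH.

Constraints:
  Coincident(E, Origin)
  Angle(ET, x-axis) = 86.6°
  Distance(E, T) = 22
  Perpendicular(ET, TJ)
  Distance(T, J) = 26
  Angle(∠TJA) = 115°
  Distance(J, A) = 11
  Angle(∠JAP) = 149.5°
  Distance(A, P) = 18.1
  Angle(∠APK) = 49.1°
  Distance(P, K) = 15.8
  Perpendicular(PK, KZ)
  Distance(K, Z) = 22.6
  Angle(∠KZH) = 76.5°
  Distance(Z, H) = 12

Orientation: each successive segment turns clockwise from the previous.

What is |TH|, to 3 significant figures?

42.0

E is at the origin; ET runs at 86.6° with length 22.0, so T = (1.30, 22.0). ET is perpendicular to TJ, so TJ runs at -3.40°; with |TJ| = 26.0, J = (27.3, 20.4). ∠TJA = 115.0° gives JA at -68.4° from the x-axis; with |JA| = 11.0, A = (31.3, 10.2). ∠JAP = 149.5° gives AP at -98.9° from the x-axis; with |AP| = 18.1, P = (28.5, -7.69). ∠APK = 49.1° gives PK at 130° from the x-axis; with |PK| = 15.8, K = (18.3, 4.38). PK ⟂ KZ, so KZ runs at 40.2°; with |KZ| = 22.6, Z = (35.6, 19.0). ∠KZH = 76.5° gives ZH at -63.3° from the x-axis; with |ZH| = 12.0, H = (41.0, 8.24). Then |TH| = |H − T| = 42.0.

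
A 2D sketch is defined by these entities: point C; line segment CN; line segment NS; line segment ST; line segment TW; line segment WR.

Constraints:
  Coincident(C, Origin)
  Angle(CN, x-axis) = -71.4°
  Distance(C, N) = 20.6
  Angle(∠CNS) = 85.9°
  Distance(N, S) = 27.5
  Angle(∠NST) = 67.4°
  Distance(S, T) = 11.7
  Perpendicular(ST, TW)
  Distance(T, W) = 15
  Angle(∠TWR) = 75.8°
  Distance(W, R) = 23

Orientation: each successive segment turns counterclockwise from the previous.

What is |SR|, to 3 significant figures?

14.1

C is at the origin; CN runs at -71.4° with length 20.6, so N = (6.57, -19.5). ∠CNS = 85.9° gives NS at 22.7° from the x-axis; with |NS| = 27.5, S = (31.9, -8.91). ∠NST = 67.4° gives ST at 135° from the x-axis; with |ST| = 11.7, T = (23.6, -0.682). The perpendicularity gives TW at right angles to ST, so TW runs at -135°; with |TW| = 15.0, W = (13.1, -11.3). ∠TWR = 75.8° gives WR at -30.5° from the x-axis; with |WR| = 23.0, R = (32.9, -23.0). Then |SR| = |R − S| = 14.1.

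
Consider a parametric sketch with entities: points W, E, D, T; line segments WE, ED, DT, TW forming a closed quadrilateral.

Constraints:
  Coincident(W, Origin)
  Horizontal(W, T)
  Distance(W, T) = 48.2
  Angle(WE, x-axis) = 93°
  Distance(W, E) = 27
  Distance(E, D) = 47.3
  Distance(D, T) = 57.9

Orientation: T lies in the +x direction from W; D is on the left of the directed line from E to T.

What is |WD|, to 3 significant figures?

66.7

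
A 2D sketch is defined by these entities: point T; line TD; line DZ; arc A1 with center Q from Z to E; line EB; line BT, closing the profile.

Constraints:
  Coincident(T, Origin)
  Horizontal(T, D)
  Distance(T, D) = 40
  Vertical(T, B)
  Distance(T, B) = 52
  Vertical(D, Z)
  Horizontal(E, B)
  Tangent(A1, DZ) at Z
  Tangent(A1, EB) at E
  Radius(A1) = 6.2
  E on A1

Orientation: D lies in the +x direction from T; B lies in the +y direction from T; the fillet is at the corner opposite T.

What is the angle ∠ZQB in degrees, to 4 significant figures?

169.6°

The virtual corner opposite T is at (40.00, 52.00). Tangency of A1 to DZ means the radius QZ is perpendicular to DZ and tangency of A1 to EB means the radius QE is perpendicular to EB, with radius 6.2, so the center Q sits 6.2 in from both sides at Q = (33.80, 45.80). That places the tangent points at Z = (40.00, 45.80) on DZ and E = (33.80, 52.00) on EB. Then cos ∠ZQB = QZ·QB / (|QZ||QB|), giving 169.6°.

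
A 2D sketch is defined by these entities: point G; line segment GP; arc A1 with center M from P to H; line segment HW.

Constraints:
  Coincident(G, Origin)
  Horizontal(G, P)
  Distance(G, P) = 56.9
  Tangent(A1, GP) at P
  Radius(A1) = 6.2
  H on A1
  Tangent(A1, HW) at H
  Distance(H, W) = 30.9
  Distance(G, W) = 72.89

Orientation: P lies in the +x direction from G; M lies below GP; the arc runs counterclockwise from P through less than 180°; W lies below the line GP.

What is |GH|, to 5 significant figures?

51.853

Checks: G.y = 0.00, P.y = 0.00 ✓; |MH| = 6.200 ✓; ∠(MH, HW) = 90.00° ✓; |HW| = 30.90 ✓; |GW| = 72.89 ✓.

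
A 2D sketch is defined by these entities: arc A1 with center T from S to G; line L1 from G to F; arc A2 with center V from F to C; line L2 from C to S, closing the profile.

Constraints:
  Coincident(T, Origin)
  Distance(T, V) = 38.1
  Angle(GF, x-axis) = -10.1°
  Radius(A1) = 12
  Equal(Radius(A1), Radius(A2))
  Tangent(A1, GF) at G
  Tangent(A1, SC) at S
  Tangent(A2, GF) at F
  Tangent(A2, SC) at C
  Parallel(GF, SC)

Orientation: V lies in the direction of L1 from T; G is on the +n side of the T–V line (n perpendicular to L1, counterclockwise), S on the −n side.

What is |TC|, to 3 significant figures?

39.9

Tangency of A1 to both parallel lines with radius 12.0 puts G and S at T ± 12.0·n: G = (2.10, 11.8), S = (-2.10, -11.8). Equal radii place F and C the same way about V: F = V + 12.0·n = (39.6, 5.13), C = V − 12.0·n = (35.4, -18.5). Then |TC| = |C − T| = 39.9.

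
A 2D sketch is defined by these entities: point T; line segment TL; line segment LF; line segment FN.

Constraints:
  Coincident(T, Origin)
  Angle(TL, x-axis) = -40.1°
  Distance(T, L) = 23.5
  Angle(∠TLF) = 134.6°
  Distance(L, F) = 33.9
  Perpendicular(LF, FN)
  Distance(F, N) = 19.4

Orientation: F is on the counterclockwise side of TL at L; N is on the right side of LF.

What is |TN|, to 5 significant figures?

62.014

∠TLF = 134.6°, so LF runs at -40.1° + (180° − 134.6°) = 5.3000° from the x-axis; with |LF| = 33.9, F = L + 33.9·(cos 5.3000°, sin 5.3000°) = (51.731, -12.006). LF is perpendicular to FN; with |FN| = 19.4 on the right of LF, N = F + 19.4·(0.092371, -0.99572) = (53.523, -31.323). Then |TN| = |N − T| = 62.014.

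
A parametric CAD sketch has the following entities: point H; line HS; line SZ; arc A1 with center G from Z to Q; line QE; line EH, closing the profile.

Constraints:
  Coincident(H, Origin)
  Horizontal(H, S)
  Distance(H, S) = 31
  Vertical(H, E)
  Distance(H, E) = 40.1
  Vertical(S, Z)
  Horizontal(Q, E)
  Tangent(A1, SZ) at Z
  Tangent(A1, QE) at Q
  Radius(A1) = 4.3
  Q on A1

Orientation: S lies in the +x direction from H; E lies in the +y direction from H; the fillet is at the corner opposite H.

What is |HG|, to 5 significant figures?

44.660

H and E share the same x with |HE| = 40.1 and E on the +y side, so E = (0.0000, 40.100). The virtual corner opposite H is at (31.000, 40.100). Since A1 is tangent to SZ there, GZ ⟂ SZ and tangency of A1 to QE means the radius GQ is perpendicular to QE, with radius 4.3, so the center G sits 4.3 in from both sides at G = (26.700, 35.800). Then |HG| = |G − H| = 44.660.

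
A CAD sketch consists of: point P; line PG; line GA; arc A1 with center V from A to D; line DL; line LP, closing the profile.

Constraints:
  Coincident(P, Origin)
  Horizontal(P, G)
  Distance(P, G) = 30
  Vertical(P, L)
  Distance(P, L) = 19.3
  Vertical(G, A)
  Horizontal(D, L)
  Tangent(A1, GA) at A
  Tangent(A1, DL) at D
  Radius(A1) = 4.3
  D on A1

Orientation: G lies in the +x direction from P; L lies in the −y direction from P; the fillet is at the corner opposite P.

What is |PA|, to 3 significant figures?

33.5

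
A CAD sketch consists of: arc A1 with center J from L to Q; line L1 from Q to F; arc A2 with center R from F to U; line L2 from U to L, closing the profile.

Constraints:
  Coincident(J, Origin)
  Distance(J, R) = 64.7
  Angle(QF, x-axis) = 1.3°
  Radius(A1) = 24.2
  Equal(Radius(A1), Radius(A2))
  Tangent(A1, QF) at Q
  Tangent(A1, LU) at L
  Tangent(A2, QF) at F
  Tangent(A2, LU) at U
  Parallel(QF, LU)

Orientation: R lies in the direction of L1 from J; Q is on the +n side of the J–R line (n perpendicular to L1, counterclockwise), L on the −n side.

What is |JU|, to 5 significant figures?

69.078

The slot axis is L1's direction at 1.3°, so u = (cos 1.3°, sin 1.3°) = (0.99974, 0.022687) and n = (−sin 1.3°, cos 1.3°) = (-0.022687, 0.99974). J is at the origin and R lies 64.7 along u from J, so R = 64.7·u = (64.683, 1.4679). Tangency of A1 to both parallel lines with radius 24.2 puts Q and L at J ± 24.2·n: Q = (-0.54903, 24.194), L = (0.54903, -24.194). Equal radii place F and U the same way about R: F = R + 24.2·n = (64.134, 25.662), U = R − 24.2·n = (65.232, -22.726). Then |JU| = |U − J| = 69.078.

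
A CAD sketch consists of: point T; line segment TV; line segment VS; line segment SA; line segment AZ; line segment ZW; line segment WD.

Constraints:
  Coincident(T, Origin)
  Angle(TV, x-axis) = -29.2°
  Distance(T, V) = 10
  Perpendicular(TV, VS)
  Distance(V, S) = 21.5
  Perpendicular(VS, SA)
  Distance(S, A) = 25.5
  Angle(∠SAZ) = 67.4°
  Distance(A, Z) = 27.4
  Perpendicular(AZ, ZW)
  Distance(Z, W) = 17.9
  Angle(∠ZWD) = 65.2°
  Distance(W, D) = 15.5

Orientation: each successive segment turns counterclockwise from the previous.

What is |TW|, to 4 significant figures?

11.96

T is at the origin; TV runs at -29.2° with length 10.0, so V = (8.729, -4.879). TV ⟂ VS, so VS runs at 60.80°; with |VS| = 21.5, S = (19.22, 13.89). The perpendicularity gives SA at right angles to VS, so SA runs at 150.8°; with |SA| = 25.5, A = (-3.041, 26.33). ∠SAZ = 67.4° gives AZ at -96.60° from the x-axis; with |AZ| = 27.4, Z = (-6.191, -0.8888). The perpendicularity gives ZW at right angles to AZ, so ZW runs at -6.600°; with |ZW| = 17.9, W = (11.59, -2.946). Then |TW| = |W − T| = 11.96.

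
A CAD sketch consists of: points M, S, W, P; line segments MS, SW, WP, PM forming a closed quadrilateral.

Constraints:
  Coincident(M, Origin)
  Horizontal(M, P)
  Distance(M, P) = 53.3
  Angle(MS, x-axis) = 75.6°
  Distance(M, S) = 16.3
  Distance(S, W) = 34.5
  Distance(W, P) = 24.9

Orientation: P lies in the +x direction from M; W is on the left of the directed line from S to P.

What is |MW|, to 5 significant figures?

43.162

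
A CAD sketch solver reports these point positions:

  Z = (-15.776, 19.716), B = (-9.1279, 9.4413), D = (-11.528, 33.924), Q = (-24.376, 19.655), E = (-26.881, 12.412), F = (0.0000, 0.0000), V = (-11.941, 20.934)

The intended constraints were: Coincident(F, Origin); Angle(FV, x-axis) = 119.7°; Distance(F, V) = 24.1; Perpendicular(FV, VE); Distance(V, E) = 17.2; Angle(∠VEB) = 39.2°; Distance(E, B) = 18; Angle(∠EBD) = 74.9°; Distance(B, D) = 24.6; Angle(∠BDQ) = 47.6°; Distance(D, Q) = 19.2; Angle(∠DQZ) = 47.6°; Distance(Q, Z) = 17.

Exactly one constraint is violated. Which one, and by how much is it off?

Distance(Q, Z) = 17 — off by 8.40.

F = (0.00, 0.00) ✓; FV at 119.7° ✓; |FV| = 24.10 ✓; ∠(FV, VE) = 90.00° ✓; |VE| = 17.20 ✓; ∠VEB = 39.20° ✓; |EB| = 18.00 ✓; ∠EBD = 74.90° ✓; |BD| = 24.60 ✓; ∠BDQ = 47.60° ✓; |DQ| = 19.20 ✓; ∠DQZ = 47.59° ✓; |QZ| = 8.600 ✗.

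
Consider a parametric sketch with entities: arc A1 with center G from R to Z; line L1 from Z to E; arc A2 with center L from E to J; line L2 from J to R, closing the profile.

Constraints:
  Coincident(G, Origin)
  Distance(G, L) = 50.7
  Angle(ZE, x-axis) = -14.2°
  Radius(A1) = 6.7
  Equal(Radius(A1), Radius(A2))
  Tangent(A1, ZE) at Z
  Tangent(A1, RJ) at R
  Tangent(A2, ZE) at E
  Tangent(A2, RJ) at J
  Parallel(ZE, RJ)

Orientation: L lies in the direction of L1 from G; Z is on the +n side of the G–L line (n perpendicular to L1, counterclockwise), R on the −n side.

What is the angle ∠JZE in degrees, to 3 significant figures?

14.8°

The slot axis is L1's direction at -14.2°, so u = (cos -14.2°, sin -14.2°) = (0.969, -0.245) and n = (−sin -14.2°, cos -14.2°) = (0.245, 0.969). G is at the origin and L lies 50.7 along u from G, so L = 50.7·u = (49.2, -12.4). Tangency of A1 to both parallel lines with radius 6.7 puts Z and R at G ± 6.7·n: Z = (1.64, 6.50), R = (-1.64, -6.50). Equal radii place E and J the same way about L: E = L + 6.7·n = (50.8, -5.94), J = L − 6.7·n = (47.5, -18.9). Then cos ∠JZE = ZJ·ZE / (|ZJ||ZE|), giving 14.8°.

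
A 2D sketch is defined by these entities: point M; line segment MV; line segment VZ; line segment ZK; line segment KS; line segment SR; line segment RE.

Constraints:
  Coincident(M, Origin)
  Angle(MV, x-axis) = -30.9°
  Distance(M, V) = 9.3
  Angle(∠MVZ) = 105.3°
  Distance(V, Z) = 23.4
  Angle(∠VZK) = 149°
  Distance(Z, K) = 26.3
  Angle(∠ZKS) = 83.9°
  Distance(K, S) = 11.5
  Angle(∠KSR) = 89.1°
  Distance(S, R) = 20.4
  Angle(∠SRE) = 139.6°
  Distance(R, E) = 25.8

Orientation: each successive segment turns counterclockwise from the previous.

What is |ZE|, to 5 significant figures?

16.139

∠KSR = 89.1° gives SR at -98.200° from the x-axis; with |SR| = 20.4, R = (17.500, 18.428). ∠SRE = 139.6° gives RE at -57.800° from the x-axis; with |RE| = 25.8, E = (31.248, -3.4043). Then |ZE| = |E − Z| = 16.139.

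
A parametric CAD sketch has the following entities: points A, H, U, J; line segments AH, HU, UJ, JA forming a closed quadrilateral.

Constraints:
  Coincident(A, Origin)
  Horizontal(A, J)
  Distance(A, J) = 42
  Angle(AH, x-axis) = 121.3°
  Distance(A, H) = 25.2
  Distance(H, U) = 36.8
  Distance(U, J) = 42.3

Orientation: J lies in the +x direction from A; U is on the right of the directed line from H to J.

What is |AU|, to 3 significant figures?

12.3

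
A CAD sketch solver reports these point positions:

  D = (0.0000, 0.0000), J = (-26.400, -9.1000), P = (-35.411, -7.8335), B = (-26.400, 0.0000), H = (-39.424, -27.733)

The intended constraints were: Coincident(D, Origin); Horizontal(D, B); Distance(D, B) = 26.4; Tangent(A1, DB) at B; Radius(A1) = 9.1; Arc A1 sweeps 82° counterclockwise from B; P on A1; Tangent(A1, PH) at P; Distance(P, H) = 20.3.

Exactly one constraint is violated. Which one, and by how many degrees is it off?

Tangent(A1, PH) at P — off by 3.40°.

D = (0.00, 0.00) ✓; D.y = 0.00, B.y = 0.00 ✓; |DB| = 26.40 ✓; ∠(JB, BD) = 90.00° ✓; |JB| = 9.100 ✓; bearing(J→P) − bearing(J→B) = 82.00° ✓; |JP| = 9.100 ✓; ∠(JP, PH) = 93.40° ✗; |PH| = 20.30 ✓.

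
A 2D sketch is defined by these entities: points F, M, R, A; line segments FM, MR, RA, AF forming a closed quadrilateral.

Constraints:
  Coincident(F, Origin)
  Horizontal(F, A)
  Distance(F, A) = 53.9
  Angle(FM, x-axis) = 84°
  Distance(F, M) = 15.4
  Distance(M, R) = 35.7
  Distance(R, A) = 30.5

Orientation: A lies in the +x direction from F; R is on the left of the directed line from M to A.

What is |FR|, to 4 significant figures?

43.71

Checks: |MR| = 35.70 ✓; |RA| = 30.50 ✓.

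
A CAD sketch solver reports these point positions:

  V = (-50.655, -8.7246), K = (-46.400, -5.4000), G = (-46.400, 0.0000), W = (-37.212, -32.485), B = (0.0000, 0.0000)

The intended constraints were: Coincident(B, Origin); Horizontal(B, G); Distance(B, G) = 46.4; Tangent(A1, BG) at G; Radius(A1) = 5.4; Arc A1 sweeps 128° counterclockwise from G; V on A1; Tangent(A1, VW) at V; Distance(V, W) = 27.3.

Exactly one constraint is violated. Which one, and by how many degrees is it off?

Tangent(A1, VW) at V — off by 8.50°.

B = (0.00, 0.00) ✓; B.y = 0.00, G.y = 0.00 ✓; |BG| = 46.40 ✓; ∠(KG, GB) = 90.00° ✓; |KG| = 5.400 ✓; bearing(K→V) − bearing(K→G) = 128.0° ✓; |KV| = 5.400 ✓; ∠(KV, VW) = 98.50° ✗; |VW| = 27.30 ✓.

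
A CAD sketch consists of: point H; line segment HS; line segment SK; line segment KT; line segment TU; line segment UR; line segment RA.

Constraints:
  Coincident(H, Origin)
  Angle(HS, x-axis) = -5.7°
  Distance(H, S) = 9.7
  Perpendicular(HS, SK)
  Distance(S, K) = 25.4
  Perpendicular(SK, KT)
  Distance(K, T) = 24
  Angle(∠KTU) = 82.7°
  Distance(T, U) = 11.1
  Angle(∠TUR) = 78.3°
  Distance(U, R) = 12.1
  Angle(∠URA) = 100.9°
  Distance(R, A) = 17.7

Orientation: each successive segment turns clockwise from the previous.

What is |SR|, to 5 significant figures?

21.454

H is at the origin; HS runs at -5.7° with length 9.7, so S = (9.6520, -0.96340). The perpendicularity gives SK at right angles to HS, so SK runs at -95.700°; with |SK| = 25.4, K = (7.1293, -26.238). The perpendicularity gives KT at right angles to SK, so KT runs at 174.30°; with |KT| = 24.0, T = (-16.752, -23.854). ∠KTU = 82.7° gives TU at 77.000° from the x-axis; with |TU| = 11.1, U = (-14.255, -13.039). ∠TUR = 78.3° gives UR at -24.700° from the x-axis; with |UR| = 12.1, R = (-3.2621, -18.095). Then |SR| = |R − S| = 21.454.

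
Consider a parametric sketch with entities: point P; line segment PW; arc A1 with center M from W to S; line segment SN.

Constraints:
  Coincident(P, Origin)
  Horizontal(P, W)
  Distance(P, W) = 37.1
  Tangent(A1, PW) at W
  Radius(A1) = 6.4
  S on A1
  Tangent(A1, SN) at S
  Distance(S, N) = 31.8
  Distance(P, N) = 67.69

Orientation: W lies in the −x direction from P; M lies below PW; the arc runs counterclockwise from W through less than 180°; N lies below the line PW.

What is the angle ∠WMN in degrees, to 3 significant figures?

130°

P is at the origin; P and W share the same y with |PW| = 37.1 and W on the −x side, so W = (-37.1, 0.00). A1 meets PW tangentially, so MW is at right angles to PW, so M = W + (0, -6.4) = (-37.1, -6.40). Since MS ⟂ SN (tangency), |MN| = √(6.4² + 31.8²) = 32.4 regardless of where S sits on A1. So N lies on both circle(P, 67.69) and circle(M, 32.4); the below-PW intersection is N = (-62.0, -27.2). S is the foot of the tangent from N: S = (-42.1, -2.40).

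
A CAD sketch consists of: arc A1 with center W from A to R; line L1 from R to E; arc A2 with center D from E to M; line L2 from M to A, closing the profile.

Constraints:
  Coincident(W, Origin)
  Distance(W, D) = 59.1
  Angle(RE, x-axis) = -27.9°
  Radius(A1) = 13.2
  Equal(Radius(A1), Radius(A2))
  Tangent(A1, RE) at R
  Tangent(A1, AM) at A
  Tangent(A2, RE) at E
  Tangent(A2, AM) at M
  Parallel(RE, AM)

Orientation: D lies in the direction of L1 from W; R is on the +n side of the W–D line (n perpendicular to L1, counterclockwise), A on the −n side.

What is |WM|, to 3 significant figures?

60.6

The slot axis is L1's direction at -27.9°, so u = (cos -27.9°, sin -27.9°) = (0.884, -0.468) and n = (−sin -27.9°, cos -27.9°) = (0.468, 0.884). W is at the origin and D lies 59.1 along u from W, so D = 59.1·u = (52.2, -27.7). Tangency of A1 to both parallel lines with radius 13.2 puts R and A at W ± 13.2·n: R = (6.18, 11.7), A = (-6.18, -11.7). Equal radii place E and M the same way about D: E = D + 13.2·n = (58.4, -16.0), M = D − 13.2·n = (46.1, -39.3). Then |WM| = |M − W| = 60.6.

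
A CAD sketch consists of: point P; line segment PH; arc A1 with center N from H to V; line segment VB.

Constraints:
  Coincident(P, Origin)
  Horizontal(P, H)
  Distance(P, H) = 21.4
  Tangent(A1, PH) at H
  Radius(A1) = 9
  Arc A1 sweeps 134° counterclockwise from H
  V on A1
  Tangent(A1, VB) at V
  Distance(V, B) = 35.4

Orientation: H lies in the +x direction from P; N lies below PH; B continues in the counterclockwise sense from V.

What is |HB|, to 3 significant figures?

44.6

P is at the origin; PH is horizontal with |PH| = 21.4 and H on the +x side, so H = (21.4, 0.00). A1 meets PH tangentially, so NH is at right angles to PH, so N = H + (0, -9) = (21.4, -9.00). On A1, H sits at bearing 90° from N; a 134° counterclockwise sweep puts V at bearing 224°, so V = N + 9.0·(cos 224°, sin 224°) = (14.9, -15.3). Since A1 is tangent to VB there, NV ⟂ VB, so VB runs along (−sin 224°, cos 224°); with |VB| = 35.4, B = (39.5, -40.7). Then |HB| = |B − H| = 44.6.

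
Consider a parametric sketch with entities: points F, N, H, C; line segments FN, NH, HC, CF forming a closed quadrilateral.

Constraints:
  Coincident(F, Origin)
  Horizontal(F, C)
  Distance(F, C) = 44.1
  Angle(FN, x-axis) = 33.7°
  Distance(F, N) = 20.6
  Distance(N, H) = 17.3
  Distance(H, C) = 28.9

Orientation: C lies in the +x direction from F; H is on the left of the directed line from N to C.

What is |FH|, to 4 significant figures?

37.59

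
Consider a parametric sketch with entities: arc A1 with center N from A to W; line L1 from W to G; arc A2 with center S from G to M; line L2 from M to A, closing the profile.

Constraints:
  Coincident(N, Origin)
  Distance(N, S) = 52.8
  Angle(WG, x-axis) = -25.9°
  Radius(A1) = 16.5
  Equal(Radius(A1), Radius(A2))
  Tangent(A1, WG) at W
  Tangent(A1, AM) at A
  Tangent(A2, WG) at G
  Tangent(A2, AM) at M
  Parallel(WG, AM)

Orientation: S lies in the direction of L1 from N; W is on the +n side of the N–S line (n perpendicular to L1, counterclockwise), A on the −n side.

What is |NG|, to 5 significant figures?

55.318

The slot axis is L1's direction at -25.9°, so u = (cos -25.9°, sin -25.9°) = (0.89956, -0.43680) and n = (−sin -25.9°, cos -25.9°) = (0.43680, 0.89956). N is at the origin and S lies 52.8 along u from N, so S = 52.8·u = (47.497, -23.063). Tangency of A1 to both parallel lines with radius 16.5 puts W and A at N ± 16.5·n: W = (7.2072, 14.843), A = (-7.2072, -14.843). Equal radii place G and M the same way about S: G = S + 16.5·n = (54.704, -8.2204), M = S − 16.5·n = (40.289, -37.906). Then |NG| = |G − N| = 55.318.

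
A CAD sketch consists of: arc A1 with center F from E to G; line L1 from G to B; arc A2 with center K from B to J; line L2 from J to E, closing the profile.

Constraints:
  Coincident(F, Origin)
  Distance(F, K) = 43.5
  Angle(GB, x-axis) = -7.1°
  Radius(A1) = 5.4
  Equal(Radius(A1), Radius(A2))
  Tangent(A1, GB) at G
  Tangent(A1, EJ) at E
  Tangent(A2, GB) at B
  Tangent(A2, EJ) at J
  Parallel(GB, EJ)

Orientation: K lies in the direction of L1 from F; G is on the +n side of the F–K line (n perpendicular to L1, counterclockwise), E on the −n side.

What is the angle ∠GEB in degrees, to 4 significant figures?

76.06°

Tangency of A1 to both parallel lines with radius 5.4 puts G and E at F ± 5.4·n: G = (0.6674, 5.359), E = (-0.6674, -5.359). Equal radii place B and J the same way about K: B = K + 5.4·n = (43.83, -0.01807), J = K − 5.4·n = (42.50, -10.74). Then cos ∠GEB = EG·EB / (|EG||EB|), giving 76.06°.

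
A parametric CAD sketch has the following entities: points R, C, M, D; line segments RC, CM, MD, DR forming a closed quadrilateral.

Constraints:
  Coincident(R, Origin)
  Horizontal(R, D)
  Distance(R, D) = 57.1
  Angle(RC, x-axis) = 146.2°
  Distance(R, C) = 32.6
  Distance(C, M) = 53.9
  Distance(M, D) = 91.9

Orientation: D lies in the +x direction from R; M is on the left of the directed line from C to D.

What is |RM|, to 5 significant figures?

67.655

Checks: |CM| = 53.90 ✓; |MD| = 91.90 ✓.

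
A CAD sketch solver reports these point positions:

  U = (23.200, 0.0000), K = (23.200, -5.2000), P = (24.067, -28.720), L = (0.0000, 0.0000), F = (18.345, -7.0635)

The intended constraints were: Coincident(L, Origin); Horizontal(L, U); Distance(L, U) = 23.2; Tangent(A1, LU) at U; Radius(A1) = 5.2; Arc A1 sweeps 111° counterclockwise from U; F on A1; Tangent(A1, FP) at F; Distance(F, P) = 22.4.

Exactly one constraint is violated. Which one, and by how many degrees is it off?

Tangent(A1, FP) at F — off by 6.20°.

L = (0.00, 0.00) ✓; L.y = 0.00, U.y = 0.00 ✓; |LU| = 23.20 ✓; ∠(KU, UL) = 90.00° ✓; |KU| = 5.200 ✓; bearing(K→F) − bearing(K→U) = 111.0° ✓; |KF| = 5.200 ✓; ∠(KF, FP) = 96.20° ✗; |FP| = 22.40 ✓.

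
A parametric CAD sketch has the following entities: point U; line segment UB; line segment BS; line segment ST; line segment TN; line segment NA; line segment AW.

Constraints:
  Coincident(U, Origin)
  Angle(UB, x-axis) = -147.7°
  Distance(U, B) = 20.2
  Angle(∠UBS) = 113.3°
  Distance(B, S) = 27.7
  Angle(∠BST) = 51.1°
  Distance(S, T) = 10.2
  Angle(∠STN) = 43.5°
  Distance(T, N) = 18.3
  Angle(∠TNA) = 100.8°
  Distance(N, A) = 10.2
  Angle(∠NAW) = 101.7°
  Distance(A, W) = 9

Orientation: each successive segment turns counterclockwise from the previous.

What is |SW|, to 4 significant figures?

7.857

U is at the origin; UB runs at -147.7° with length 20.2, so B = (-17.07, -10.79). ∠UBS = 113.3° gives BS at -81.00° from the x-axis; with |BS| = 27.7, S = (-12.74, -38.15). ∠BST = 51.1° gives ST at 47.90° from the x-axis; with |ST| = 10.2, T = (-5.903, -30.58). ∠STN = 43.5° gives TN at -175.6° from the x-axis; with |TN| = 18.3, N = (-24.15, -31.99). ∠TNA = 100.8° gives NA at -96.40° from the x-axis; with |NA| = 10.2, A = (-25.29, -42.13). ∠NAW = 101.7° gives AW at -18.10° from the x-axis; with |AW| = 9.0, W = (-16.73, -44.92). Then |SW| = |W − S| = 7.857.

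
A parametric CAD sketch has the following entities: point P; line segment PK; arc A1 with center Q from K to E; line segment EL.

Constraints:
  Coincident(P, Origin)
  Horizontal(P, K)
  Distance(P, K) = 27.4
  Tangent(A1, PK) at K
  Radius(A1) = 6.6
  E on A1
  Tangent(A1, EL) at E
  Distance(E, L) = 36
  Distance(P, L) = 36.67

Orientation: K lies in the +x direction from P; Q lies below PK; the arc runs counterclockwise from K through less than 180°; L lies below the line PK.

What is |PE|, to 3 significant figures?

21.8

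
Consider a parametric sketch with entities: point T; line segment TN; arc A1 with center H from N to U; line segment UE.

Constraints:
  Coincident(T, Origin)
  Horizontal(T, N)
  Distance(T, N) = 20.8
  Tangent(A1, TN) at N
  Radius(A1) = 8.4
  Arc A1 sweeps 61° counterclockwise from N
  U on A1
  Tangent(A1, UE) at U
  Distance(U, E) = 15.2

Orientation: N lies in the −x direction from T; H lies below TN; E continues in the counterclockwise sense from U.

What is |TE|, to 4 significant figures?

39.65

T is at the origin; T and N share the same y with |TN| = 20.8 and N on the −x side, so N = (-20.80, 0.000). Since A1 is tangent to TN there, HN ⟂ TN, so H = N + (0, -8.4) = (-20.80, -8.400). On A1, N sits at bearing 90° from H; a 61° counterclockwise sweep puts U at bearing 151°, so U = H + 8.4·(cos 151°, sin 151°) = (-28.15, -4.328). Tangency of A1 to UE means the radius HU is perpendicular to UE, so UE runs along (−sin 151°, cos 151°); with |UE| = 15.2, E = (-35.52, -17.62). Then |TE| = |E − T| = 39.65.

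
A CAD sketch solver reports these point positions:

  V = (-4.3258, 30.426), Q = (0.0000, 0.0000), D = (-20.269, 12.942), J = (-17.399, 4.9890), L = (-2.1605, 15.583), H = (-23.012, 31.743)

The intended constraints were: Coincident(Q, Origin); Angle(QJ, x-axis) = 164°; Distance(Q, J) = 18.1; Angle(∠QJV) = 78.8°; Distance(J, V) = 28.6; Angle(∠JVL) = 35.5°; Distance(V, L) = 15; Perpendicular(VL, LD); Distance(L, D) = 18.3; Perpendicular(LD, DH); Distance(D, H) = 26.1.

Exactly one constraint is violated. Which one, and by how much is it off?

Distance(D, H) = 26.1 — off by 7.10.

Q = (0.00, 0.00) ✓; QJ at 164.0° ✓; |QJ| = 18.10 ✓; ∠QJV = 78.80° ✓; |JV| = 28.60 ✓; ∠JVL = 35.50° ✓; |VL| = 15.00 ✓; ∠(VL, LD) = 90.00° ✓; |LD| = 18.30 ✓; ∠(LD, DH) = 90.00° ✓; |DH| = 19.00 ✗.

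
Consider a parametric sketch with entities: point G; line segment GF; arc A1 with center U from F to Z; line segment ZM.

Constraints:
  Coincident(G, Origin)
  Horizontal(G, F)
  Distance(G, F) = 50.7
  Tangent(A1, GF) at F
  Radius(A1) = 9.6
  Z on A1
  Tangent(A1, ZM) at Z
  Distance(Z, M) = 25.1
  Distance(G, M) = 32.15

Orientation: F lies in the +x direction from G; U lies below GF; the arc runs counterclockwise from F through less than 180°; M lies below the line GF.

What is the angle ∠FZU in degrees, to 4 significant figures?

68.88°

G is at the origin; GF is horizontal with |GF| = 50.7 and F on the +x side, so F = (50.70, 0.000). A1 meets GF tangentially, so UF is at right angles to GF, so U = F + (0, -9.6) = (50.70, -9.600). Since UZ ⟂ ZM (tangency), |UM| = √(9.6² + 25.1²) = 26.87 regardless of where Z sits on A1. So M lies on both circle(G, 32.15) and circle(U, 26.87); the below-GF intersection is M = (25.66, -19.36). Z is the foot of the tangent from M: Z = (44.25, -2.493).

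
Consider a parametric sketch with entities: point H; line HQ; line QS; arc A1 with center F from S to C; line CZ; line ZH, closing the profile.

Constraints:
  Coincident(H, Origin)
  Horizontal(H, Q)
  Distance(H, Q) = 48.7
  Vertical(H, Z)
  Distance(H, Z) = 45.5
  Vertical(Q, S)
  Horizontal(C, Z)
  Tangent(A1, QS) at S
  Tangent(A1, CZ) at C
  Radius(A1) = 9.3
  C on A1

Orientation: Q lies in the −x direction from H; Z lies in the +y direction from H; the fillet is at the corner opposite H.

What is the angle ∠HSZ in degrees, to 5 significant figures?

47.436°

H is at the origin; H and Q share the same y with |HQ| = 48.7 and Q on the −x side, so Q = (-48.700, 0.0000). H and Z share the same x with |HZ| = 45.5 and Z on the +y side, so Z = (0.0000, 45.500). The virtual corner opposite H is at (-48.700, 45.500). The tangent condition forces FS to be normal to QS and since A1 is tangent to CZ there, FC ⟂ CZ, with radius 9.3, so the center F sits 9.3 in from both sides at F = (-39.400, 36.200). That places the tangent points at S = (-48.700, 36.200) on QS and C = (-39.400, 45.500) on CZ. Then cos ∠HSZ = SH·SZ / (|SH||SZ|), giving 47.436°.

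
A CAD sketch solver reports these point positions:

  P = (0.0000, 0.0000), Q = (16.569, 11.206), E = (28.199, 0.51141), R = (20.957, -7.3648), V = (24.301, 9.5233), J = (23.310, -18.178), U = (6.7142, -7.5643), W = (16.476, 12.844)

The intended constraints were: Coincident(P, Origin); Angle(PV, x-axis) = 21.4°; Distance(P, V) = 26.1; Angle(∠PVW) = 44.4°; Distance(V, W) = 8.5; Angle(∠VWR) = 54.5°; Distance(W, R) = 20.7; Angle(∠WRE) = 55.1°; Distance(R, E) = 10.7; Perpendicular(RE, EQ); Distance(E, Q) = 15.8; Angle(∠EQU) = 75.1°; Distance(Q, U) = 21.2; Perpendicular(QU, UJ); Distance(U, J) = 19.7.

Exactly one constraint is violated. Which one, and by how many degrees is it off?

Perpendicular(QU, UJ) — off by 4.90°.

P = (0.00, 0.00) ✓; PV at 21.40° ✓; |PV| = 26.10 ✓; ∠PVW = 44.39° ✓; |VW| = 8.500 ✓; ∠VWR = 54.50° ✓; |WR| = 20.70 ✓; ∠WRE = 55.10° ✓; |RE| = 10.70 ✓; ∠(RE, EQ) = 90.00° ✓; |EQ| = 15.80 ✓; ∠EQU = 75.10° ✓; |QU| = 21.20 ✓; ∠(QU, UJ) = 85.10° ✗; |UJ| = 19.70 ✓.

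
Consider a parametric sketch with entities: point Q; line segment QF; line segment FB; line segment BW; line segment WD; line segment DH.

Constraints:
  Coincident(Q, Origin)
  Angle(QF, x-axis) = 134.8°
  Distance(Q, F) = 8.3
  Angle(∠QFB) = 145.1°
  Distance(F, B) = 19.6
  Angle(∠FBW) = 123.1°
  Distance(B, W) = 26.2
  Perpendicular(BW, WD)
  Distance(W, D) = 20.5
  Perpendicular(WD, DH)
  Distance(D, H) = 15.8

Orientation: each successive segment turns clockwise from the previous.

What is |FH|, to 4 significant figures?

21.49

Q is at the origin; QF runs at 134.8° with length 8.3, so F = (-5.848, 5.889). ∠QFB = 145.1° gives FB at 99.90° from the x-axis; with |FB| = 19.6, B = (-9.218, 25.20). ∠FBW = 123.1° gives BW at 43.00° from the x-axis; with |BW| = 26.2, W = (9.943, 43.07). BW is perpendicular to WD, so WD runs at -47.00°; with |WD| = 20.5, D = (23.92, 28.07). WD ⟂ DH, so DH runs at -137.0°; with |DH| = 15.8, H = (12.37, 17.30). Then |FH| = |H − F| = 21.49.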